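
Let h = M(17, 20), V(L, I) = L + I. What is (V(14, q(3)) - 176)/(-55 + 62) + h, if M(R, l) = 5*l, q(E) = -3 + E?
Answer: 538/7 ≈ 76.857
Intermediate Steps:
V(L, I) = I + L
h = 100 (h = 5*20 = 100)
(V(14, q(3)) - 176)/(-55 + 62) + h = (((-3 + 3) + 14) - 176)/(-55 + 62) + 100 = ((0 + 14) - 176)/7 + 100 = (14 - 176)*(⅐) + 100 = -162*⅐ + 100 = -162/7 + 100 = 538/7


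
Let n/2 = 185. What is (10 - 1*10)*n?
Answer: 0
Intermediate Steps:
n = 370 (n = 2*185 = 370)
(10 - 1*10)*n = (10 - 1*10)*370 = (10 - 10)*370 = 0*370 = 0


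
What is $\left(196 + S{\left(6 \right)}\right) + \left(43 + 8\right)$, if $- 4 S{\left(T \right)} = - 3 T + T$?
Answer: $250$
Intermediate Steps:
$S{\left(T \right)} = \frac{T}{2}$ ($S{\left(T \right)} = - \frac{- 3 T + T}{4} = - \frac{\left(-2\right) T}{4} = \frac{T}{2}$)
$\left(196 + S{\left(6 \right)}\right) + \left(43 + 8\right) = \left(196 + \frac{1}{2} \cdot 6\right) + \left(43 + 8\right) = \left(196 + 3\right) + 51 = 199 + 51 = 250$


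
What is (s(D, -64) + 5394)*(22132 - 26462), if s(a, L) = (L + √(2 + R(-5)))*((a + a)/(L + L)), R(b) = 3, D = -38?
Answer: -23191480 - 41135*√5/16 ≈ -2.3197e+7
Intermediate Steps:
s(a, L) = a*(L + √5)/L (s(a, L) = (L + √(2 + 3))*((a + a)/(L + L)) = (L + √5)*((2*a)/((2*L))) = (L + √5)*((2*a)*(1/(2*L))) = (L + √5)*(a/L) = a*(L + √5)/L)
(s(D, -64) + 5394)*(22132 - 26462) = (-38*(-64 + √5)/(-64) + 5394)*(22132 - 26462) = (-38*(-1/64)*(-64 + √5) + 5394)*(-4330) = ((-38 + 19*√5/32) + 5394)*(-4330) = (5356 + 19*√5/32)*(-4330) = -23191480 - 41135*√5/16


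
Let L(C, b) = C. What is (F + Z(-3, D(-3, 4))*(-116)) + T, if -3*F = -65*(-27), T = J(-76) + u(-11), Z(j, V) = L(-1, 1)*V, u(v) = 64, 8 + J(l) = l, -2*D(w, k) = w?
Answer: -431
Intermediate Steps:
D(w, k) = -w/2
J(l) = -8 + l
Z(j, V) = -V
T = -20 (T = (-8 - 76) + 64 = -84 + 64 = -20)
F = -585 (F = -(-65)*(-27)/3 = -⅓*1755 = -585)
(F + Z(-3, D(-3, 4))*(-116)) + T = (-585 - (-1)*(-3)/2*(-116)) - 20 = (-585 - 1*3/2*(-116)) - 20 = (-585 - 3/2*(-116)) - 20 = (-585 + 174) - 20 = -411 - 20 = -431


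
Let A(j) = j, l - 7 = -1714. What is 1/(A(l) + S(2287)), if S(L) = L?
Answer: 1/580 ≈ 0.0017241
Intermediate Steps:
l = -1707 (l = 7 - 1714 = -1707)
1/(A(l) + S(2287)) = 1/(-1707 + 2287) = 1/580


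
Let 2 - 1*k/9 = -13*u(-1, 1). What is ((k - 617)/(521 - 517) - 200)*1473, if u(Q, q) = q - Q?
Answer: -1716045/4 ≈ -4.2901e+5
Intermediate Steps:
k = 252 (k = 18 - (-117)*(1 - 1*(-1)) = 18 - (-117)*(1 + 1) = 18 - (-117)*2 = 18 - 9*(-26) = 18 + 234 = 252)
((k - 617)/(521 - 517) - 200)*1473 = ((252 - 617)/(521 - 517) - 200)*1473 = (-365/4 - 200)*1473 = -1165/4*1473 = -1716045/4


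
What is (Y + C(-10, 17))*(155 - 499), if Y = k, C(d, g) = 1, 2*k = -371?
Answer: 63468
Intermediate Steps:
k = -371/2 (k = (½)*(-371) = -371/2 ≈ -185.50)
Y = -371/2 ≈ -185.50
(Y + C(-10, 17))*(155 - 499) = (-371/2 + 1)*(155 - 499) = -369/2*(-344) = 63468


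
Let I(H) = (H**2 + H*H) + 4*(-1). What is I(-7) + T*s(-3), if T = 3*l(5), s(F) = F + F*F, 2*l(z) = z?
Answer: 139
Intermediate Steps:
I(H) = -4 + 2*H**2 (I(H) = (H**2 + H**2) - 4 = 2*H**2 - 4 = -4 + 2*H**2)
l(z) = z/2
s(F) = F + F**2
T = 15/2 (T = 3*((1/2)*5) = 3*(5/2) = 15/2 ≈ 7.5000)
I(-7) + T*s(-3) = (-4 + 2*(-7)**2) + 15*(-3*(1 - 3))/2 = (-4 + 2*49) + 15*(-3*(-2))/2 = (-4 + 98) + (15/2)*6 = 94 + 45 = 139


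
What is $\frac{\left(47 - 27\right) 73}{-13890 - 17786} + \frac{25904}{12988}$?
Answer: $\frac{50098289}{25712993} \approx 1.9484$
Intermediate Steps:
$\frac{\left(47 - 27\right) 73}{-13890 - 17786} + \frac{25904}{12988} = \frac{20 \cdot 73}{-31676} + 25904 \cdot \frac{1}{12988} = 1460 \left(- \frac{1}{31676}\right) + \frac{6476}{3247} = - \frac{365}{7919} + \frac{6476}{3247} = \frac{50098289}{25712993}$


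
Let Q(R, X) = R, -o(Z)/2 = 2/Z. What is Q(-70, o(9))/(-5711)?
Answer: 70/5711 ≈ 0.012257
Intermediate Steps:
o(Z) = -4/Z
Q(-70, o(9))/(-5711) = -70/(-5711) = -70*(-1/5711) = 70/5711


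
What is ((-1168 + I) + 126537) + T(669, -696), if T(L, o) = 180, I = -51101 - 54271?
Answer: 20177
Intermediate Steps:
I = -105372
((-1168 + I) + 126537) + T(669, -696) = ((-1168 - 105372) + 126537) + 180 = (-106540 + 126537) + 180 = 19997 + 180 = 20177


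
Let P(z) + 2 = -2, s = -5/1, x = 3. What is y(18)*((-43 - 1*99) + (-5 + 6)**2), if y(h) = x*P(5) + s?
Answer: 2397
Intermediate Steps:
s = -5 (s = -5*1 = -5)
P(z) = -4 (P(z) = -2 - 2 = -4)
y(h) = -17 (y(h) = 3*(-4) - 5 = -12 - 5 = -17)
y(18)*((-43 - 1*99) + (-5 + 6)**2) = -17*((-43 - 1*99) + (-5 + 6)**2) = -17*((-43 - 99) + 1**2) = -17*(-142 + 1) = -17*(-141) = 2397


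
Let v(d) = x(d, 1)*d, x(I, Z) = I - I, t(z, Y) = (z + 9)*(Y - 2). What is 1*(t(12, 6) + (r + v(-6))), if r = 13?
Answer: 97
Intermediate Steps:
t(z, Y) = (-2 + Y)*(9 + z) (t(z, Y) = (9 + z)*(-2 + Y) = (-2 + Y)*(9 + z))
x(I, Z) = 0
v(d) = 0 (v(d) = 0*d = 0)
1*(t(12, 6) + (r + v(-6))) = 1*((-18 - 2*12 + 9*6 + 6*12) + (13 + 0)) = 1*((-18 - 24 + 54 + 72) + 13) = 1*(84 + 13) = 1*97 = 97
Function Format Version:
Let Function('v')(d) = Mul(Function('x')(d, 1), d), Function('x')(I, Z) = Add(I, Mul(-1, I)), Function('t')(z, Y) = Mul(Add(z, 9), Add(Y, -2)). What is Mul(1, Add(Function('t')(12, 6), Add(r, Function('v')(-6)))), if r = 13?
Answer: 97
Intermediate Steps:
Function('t')(z, Y) = Mul(Add(-2, Y), Add(9, z)) (Function('t')(z, Y) = Mul(Add(9, z), Add(-2, Y)) = Mul(Add(-2, Y), Add(9, z)))
Function('x')(I, Z) = 0
Function('v')(d) = 0 (Function('v')(d) = Mul(0, d) = 0)
Mul(1, Add(Function('t')(12, 6), Add(r, Function('v')(-6)))) = Mul(1, Add(Add(-18, Mul(-2, 12), Mul(9, 6), Mul(6, 12)), Add(13, 0))) = Mul(1, Add(Add(-18, -24, 54, 72), 13)) = Mul(1, Add(84, 13)) = Mul(1, 97) = 97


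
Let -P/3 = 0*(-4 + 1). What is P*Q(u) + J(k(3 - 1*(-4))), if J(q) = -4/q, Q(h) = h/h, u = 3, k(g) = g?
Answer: -4/7 ≈ -0.57143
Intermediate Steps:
P = 0 (P = -0*(-4 + 1) = -0*(-3) = -3*0 = 0)
Q(h) = 1
P*Q(u) + J(k(3 - 1*(-4))) = 0*1 - 4/(3 - 1*(-4)) = 0 - 4/(3 + 4) = 0 - 4/7 = -4/7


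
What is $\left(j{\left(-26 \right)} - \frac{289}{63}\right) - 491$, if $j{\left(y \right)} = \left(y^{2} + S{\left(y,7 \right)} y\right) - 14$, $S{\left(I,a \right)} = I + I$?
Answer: $\frac{95660}{63} \approx 1518.4$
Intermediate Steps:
$S{\left(I,a \right)} = 2 I$
$j{\left(y \right)} = -14 + 3 y^{2}$ ($j{\left(y \right)} = \left(y^{2} + 2 y y\right) - 14 = \left(y^{2} + 2 y^{2}\right) - 14 = 3 y^{2} - 14 = -14 + 3 y^{2}$)
$\left(j{\left(-26 \right)} - \frac{289}{63}\right) - 491 = \left(\left(-14 + 3 \left(-26\right)^{2}\right) - \frac{289}{63}\right) - 491 = \left(\left(-14 + 3 \cdot 676\right) - \frac{289}{63}\right) - 491 = \left(\left(-14 + 2028\right) - \frac{289}{63}\right) - 491 = \left(2014 - \frac{289}{63}\right) - 491 = \frac{126593}{63} - 491 = \frac{95660}{63}$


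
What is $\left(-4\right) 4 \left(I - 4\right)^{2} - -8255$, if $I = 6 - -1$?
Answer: $8111$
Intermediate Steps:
$I = 7$ ($I = 6 + 1 = 7$)
$\left(-4\right) 4 \left(I - 4\right)^{2} - -8255 = \left(-4\right) 4 \left(7 - 4\right)^{2} - -8255 = - 16 \cdot 3^{2} + 8255 = \left(-16\right) 9 + 8255 = -144 + 8255 = 8111$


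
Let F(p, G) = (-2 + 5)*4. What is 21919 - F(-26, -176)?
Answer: 21907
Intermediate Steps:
F(p, G) = 12 (F(p, G) = 3*4 = 12)
21919 - F(-26, -176) = 21919 - 1*12 = 21919 - 12 = 21907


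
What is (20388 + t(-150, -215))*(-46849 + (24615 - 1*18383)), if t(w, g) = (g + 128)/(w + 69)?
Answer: -2484429065/3 ≈ -8.2814e+8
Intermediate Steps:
t(w, g) = (128 + g)/(69 + w)
(20388 + t(-150, -215))*(-46849 + (24615 - 1*18383)) = (20388 + (128 - 215)/(69 - 150))*(-46849 + (24615 - 1*18383)) = (20388 - 87/(-81))*(-46849 + (24615 - 18383)) = (20388 - 1/81*(-87))*(-46849 + 6232) = (20388 + 29/27)*(-40617) = (550505/27)*(-40617) = -2484429065/3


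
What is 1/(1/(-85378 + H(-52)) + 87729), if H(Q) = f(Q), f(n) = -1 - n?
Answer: 85327/7485652382 ≈ 1.1399e-5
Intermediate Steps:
H(Q) = -1 - Q
1/(1/(-85378 + H(-52)) + 87729) = 1/(1/(-85378 + (-1 - 1*(-52))) + 87729) = 1/(1/(-85378 + (-1 + 52)) + 87729) = 1/(1/(-85378 + 51) + 87729) = 1/(1/(-85327) + 87729) = 1/(-1/85327 + 87729) = 1/(7485652382/85327) = 85327/7485652382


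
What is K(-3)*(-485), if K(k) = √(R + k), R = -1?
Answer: -970*I ≈ -970.0*I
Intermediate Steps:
K(k) = √(-1 + k)
K(-3)*(-485) = √(-1 - 3)*(-485) = √(-4)*(-485) = (2*I)*(-485) = -970*I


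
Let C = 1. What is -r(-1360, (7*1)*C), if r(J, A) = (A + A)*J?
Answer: 19040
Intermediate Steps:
r(J, A) = 2*A*J (r(J, A) = (2*A)*J = 2*A*J)
-r(-1360, (7*1)*C) = -2*(7*1)*1*(-1360) = -2*7*1*(-1360) = -2*7*(-1360) = -1*(-19040) = 19040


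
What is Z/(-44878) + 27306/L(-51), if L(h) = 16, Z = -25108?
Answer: 306460099/179512 ≈ 1707.2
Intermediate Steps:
Z/(-44878) + 27306/L(-51) = -25108/(-44878) + 27306/16 = -25108*(-1/44878) + 27306*(1/16) = 12554/22439 + 13653/8 = 306460099/179512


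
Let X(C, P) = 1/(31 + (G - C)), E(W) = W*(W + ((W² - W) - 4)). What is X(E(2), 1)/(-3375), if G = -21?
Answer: -1/33750 ≈ -2.9630e-5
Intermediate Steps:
E(W) = W*(-4 + W²) (E(W) = W*(W + (-4 + W² - W)) = W*(-4 + W²))
X(C, P) = 1/(10 - C) (X(C, P) = 1/(31 + (-21 - C)) = 1/(10 - C))
X(E(2), 1)/(-3375) = -1/(-10 + 2*(-4 + 2²))/(-3375) = -1/(-10 + 2*(-4 + 4))*(-1/3375) = -1/(-10 + 2*0)*(-1/3375) = -1/(-10 + 0)*(-1/3375) = -1/(-10)*(-1/3375) = -1*(-⅒)*(-1/3375) = (⅒)*(-1/3375) = -1/33750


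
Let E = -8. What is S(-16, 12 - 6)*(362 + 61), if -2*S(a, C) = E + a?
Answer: 5076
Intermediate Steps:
S(a, C) = 4 - a/2 (S(a, C) = -(-8 + a)/2 = 4 - a/2)
S(-16, 12 - 6)*(362 + 61) = (4 - ½*(-16))*(362 + 61) = (4 + 8)*423 = 12*423 = 5076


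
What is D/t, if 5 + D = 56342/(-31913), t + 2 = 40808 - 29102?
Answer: -215907/373509752 ≈ -0.00057805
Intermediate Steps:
t = 11704 (t = -2 + (40808 - 29102) = -2 + 11706 = 11704)
D = -215907/31913 (D = -5 + 56342/(-31913) = -5 + 56342*(-1/31913) = -5 - 56342/31913 = -215907/31913 ≈ -6.7655)
D/t = -215907/31913/11704 = -215907/31913*1/11704 = -215907/373509752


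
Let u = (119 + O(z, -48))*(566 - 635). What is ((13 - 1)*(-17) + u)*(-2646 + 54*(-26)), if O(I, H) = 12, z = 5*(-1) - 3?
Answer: 37434150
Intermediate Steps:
z = -8 (z = -5 - 3 = -8)
u = -9039 (u = (119 + 12)*(566 - 635) = 131*(-69) = -9039)
((13 - 1)*(-17) + u)*(-2646 + 54*(-26)) = ((13 - 1)*(-17) - 9039)*(-2646 + 54*(-26)) = (12*(-17) - 9039)*(-2646 - 1404) = (-204 - 9039)*(-4050) = -9243*(-4050) = 37434150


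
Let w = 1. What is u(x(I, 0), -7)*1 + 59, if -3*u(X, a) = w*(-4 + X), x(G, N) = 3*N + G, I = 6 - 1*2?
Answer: 59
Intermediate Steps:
I = 4 (I = 6 - 2 = 4)
x(G, N) = G + 3*N
u(X, a) = 4/3 - X/3 (u(X, a) = -(-4 + X)/3 = 4/3 - X/3)
u(x(I, 0), -7)*1 + 59 = (4/3 - (4 + 3*0)/3)*1 + 59 = (4/3 - (4 + 0)/3)*1 + 59 = (4/3 - ⅓*4)*1 + 59 = (4/3 - 4/3)*1 + 59 = 0*1 + 59 = 0 + 59 = 59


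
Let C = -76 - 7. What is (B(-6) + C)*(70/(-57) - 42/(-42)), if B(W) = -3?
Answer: 1118/57 ≈ 19.614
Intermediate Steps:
C = -83
(B(-6) + C)*(70/(-57) - 42/(-42)) = (-3 - 83)*(70/(-57) - 42/(-42)) = -86*(70*(-1/57) - 42*(-1/42)) = -86*(-70/57 + 1) = -86*(-13/57) = 1118/57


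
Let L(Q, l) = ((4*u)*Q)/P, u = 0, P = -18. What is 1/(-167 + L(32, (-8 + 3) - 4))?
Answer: -1/167 ≈ -0.0059880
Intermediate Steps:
L(Q, l) = 0 (L(Q, l) = ((4*0)*Q)/(-18) = (0*Q)*(-1/18) = 0*(-1/18) = 0)
1/(-167 + L(32, (-8 + 3) - 4)) = 1/(-167 + 0) = 1/(-167) = -1/167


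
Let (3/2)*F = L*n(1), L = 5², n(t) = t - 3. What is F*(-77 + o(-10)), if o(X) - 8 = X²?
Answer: -3100/3 ≈ -1033.3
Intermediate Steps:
n(t) = -3 + t
o(X) = 8 + X²
L = 25
F = -100/3 (F = 2*(25*(-3 + 1))/3 = 2*(25*(-2))/3 = (⅔)*(-50) = -100/3 ≈ -33.333)
F*(-77 + o(-10)) = -100*(-77 + (8 + (-10)²))/3 = -100*(-77 + (8 + 100))/3 = -100*(-77 + 108)/3 = -100/3*31 = -3100/3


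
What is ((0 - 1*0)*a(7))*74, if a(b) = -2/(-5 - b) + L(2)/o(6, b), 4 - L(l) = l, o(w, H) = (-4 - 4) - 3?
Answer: 0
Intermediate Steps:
o(w, H) = -11 (o(w, H) = -8 - 3 = -11)
L(l) = 4 - l
a(b) = -2/11 - 2/(-5 - b) (a(b) = -2/(-5 - b) + (4 - 1*2)/(-11) = -2/(-5 - b) + (4 - 2)*(-1/11) = -2/(-5 - b) + 2*(-1/11) = -2/(-5 - b) - 2/11 = -2/11 - 2/(-5 - b))
((0 - 1*0)*a(7))*74 = ((0 - 1*0)*(2*(6 - 1*7)/(11*(5 + 7))))*74 = ((0 + 0)*((2/11)*(6 - 7)/12))*74 = (0*((2/11)*(1/12)*(-1)))*74 = (0*(-1/66))*74 = 0*74 = 0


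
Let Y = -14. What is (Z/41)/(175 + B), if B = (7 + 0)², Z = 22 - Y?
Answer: 9/2296 ≈ 0.0039199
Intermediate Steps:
Z = 36 (Z = 22 - 1*(-14) = 22 + 14 = 36)
B = 49 (B = 7² = 49)
(Z/41)/(175 + B) = (36/41)/(175 + 49) = (36*(1/41))/224 = (36/41)*(1/224) = 9/2296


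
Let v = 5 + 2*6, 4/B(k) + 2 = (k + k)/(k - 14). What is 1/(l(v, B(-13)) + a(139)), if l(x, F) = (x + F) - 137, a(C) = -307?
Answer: -7/3016 ≈ -0.0023210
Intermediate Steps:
B(k) = 4/(-2 + 2*k/(-14 + k)) (B(k) = 4/(-2 + (k + k)/(k - 14)) = 4/(-2 + (2*k)/(-14 + k)) = 4/(-2 + 2*k/(-14 + k)))
v = 17 (v = 5 + 12 = 17)
l(x, F) = -137 + F + x (l(x, F) = (F + x) - 137 = -137 + F + x)
1/(l(v, B(-13)) + a(139)) = 1/((-137 + (-2 + (⅐)*(-13)) + 17) - 307) = 1/((-137 + (-2 - 13/7) + 17) - 307) = 1/((-137 - 27/7 + 17) - 307) = 1/(-867/7 - 307) = 1/(-3016/7) = -7/3016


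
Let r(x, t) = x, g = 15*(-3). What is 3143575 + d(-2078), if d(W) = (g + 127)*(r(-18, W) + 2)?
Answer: 3142263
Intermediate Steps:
g = -45
d(W) = -1312 (d(W) = (-45 + 127)*(-18 + 2) = 82*(-16) = -1312)
3143575 + d(-2078) = 3143575 - 1312 = 3142263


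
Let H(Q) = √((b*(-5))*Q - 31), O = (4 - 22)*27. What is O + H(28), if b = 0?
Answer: -486 + I*√31 ≈ -486.0 + 5.5678*I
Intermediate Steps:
O = -486 (O = -18*27 = -486)
H(Q) = I*√31 (H(Q) = √((0*(-5))*Q - 31) = √(0*Q - 31) = √(0 - 31) = √(-31) = I*√31)
O + H(28) = -486 + I*√31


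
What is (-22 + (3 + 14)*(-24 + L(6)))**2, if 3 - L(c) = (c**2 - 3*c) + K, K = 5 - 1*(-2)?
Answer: 646416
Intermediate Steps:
K = 7 (K = 5 + 2 = 7)
L(c) = -4 - c**2 + 3*c (L(c) = 3 - ((c**2 - 3*c) + 7) = 3 - (7 + c**2 - 3*c) = 3 + (-7 - c**2 + 3*c) = -4 - c**2 + 3*c)
(-22 + (3 + 14)*(-24 + L(6)))**2 = (-22 + (3 + 14)*(-24 + (-4 - 1*6**2 + 3*6)))**2 = (-22 + 17*(-24 + (-4 - 1*36 + 18)))**2 = (-22 + 17*(-24 + (-4 - 36 + 18)))**2 = (-22 + 17*(-24 - 22))**2 = (-22 + 17*(-46))**2 = (-22 - 782)**2 = (-804)**2 = 646416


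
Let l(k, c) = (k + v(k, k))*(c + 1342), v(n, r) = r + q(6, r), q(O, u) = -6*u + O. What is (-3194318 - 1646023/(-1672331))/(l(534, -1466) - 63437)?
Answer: -5341955369235/335608402073 ≈ -15.917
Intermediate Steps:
q(O, u) = O - 6*u
v(n, r) = 6 - 5*r (v(n, r) = r + (6 - 6*r) = 6 - 5*r)
l(k, c) = (6 - 4*k)*(1342 + c) (l(k, c) = (k + (6 - 5*k))*(c + 1342) = (6 - 4*k)*(1342 + c))
(-3194318 - 1646023/(-1672331))/(l(534, -1466) - 63437) = (-3194318 - 1646023/(-1672331))/((8052 - 5368*534 + 6*(-1466) - 4*(-1466)*534) - 63437) = (-3194318 - 1646023*(-1/1672331))/((8052 - 2866512 - 8796 + 3131376) - 63437) = (-3194318 + 1646023/1672331)/(264120 - 63437) = -5341955369235/1672331/200683 = -5341955369235/1672331*1/200683 = -5341955369235/335608402073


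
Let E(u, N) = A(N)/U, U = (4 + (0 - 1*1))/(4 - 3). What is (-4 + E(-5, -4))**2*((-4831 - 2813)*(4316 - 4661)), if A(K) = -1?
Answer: 49520380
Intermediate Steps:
U = 3 (U = (4 + (0 - 1))/1 = (4 - 1)*1 = 3*1 = 3)
E(u, N) = -1/3
(-4 + E(-5, -4))**2*((-4831 - 2813)*(4316 - 4661)) = (-4 - 1/3)**2*((-4831 - 2813)*(4316 - 4661)) = (-13/3)**2*(-7644*(-345)) = (169/9)*2637180 = 49520380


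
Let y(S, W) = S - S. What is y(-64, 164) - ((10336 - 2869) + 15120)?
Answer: -22587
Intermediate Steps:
y(S, W) = 0
y(-64, 164) - ((10336 - 2869) + 15120) = 0 - ((10336 - 2869) + 15120) = 0 - (7467 + 15120) = 0 - 1*22587 = 0 - 22587 = -22587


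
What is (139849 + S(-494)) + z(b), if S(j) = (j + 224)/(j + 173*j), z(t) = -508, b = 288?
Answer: 1996199211/14326 ≈ 1.3934e+5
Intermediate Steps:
S(j) = (224 + j)/(174*j) (S(j) = (224 + j)/((174*j)) = (224 + j)*(1/(174*j)) = (224 + j)/(174*j))
(139849 + S(-494)) + z(b) = (139849 + (1/174)*(224 - 494)/(-494)) - 508 = (139849 + (1/174)*(-1/494)*(-270)) - 508 = (139849 + 45/14326) - 508 = 2003476819/14326 - 508 = 1996199211/14326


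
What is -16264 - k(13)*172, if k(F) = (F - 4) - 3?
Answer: -17296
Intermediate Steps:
k(F) = -7 + F (k(F) = (-4 + F) - 3 = -7 + F)
-16264 - k(13)*172 = -16264 - (-7 + 13)*172 = -16264 - 6*172 = -16264 - 1*1032 = -16264 - 1032 = -17296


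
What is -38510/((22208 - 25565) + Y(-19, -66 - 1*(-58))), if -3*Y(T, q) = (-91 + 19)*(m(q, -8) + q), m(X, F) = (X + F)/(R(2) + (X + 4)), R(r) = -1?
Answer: 192550/17361 ≈ 11.091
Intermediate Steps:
m(X, F) = (F + X)/(3 + X) (m(X, F) = (X + F)/(-1 + (X + 4)) = (F + X)/(-1 + (4 + X)) = (F + X)/(3 + X))
Y(T, q) = 24*q + 24*(-8 + q)/(3 + q) (Y(T, q) = -(-91 + 19)*((-8 + q)/(3 + q) + q)/3 = -(-24)*(q + (-8 + q)/(3 + q)) = -(-72*q - 72*(-8 + q)/(3 + q))/3 = 24*q + 24*(-8 + q)/(3 + q))
-38510/((22208 - 25565) + Y(-19, -66 - 1*(-58))) = -38510/((22208 - 25565) + 24*(-8 + (-66 - 1*(-58))² + 4*(-66 - 1*(-58)))/(3 + (-66 - 1*(-58)))) = -38510/(-3357 + 24*(-8 + (-66 + 58)² + 4*(-66 + 58))/(3 + (-66 + 58))) = -38510/(-3357 + 24*(-8 + (-8)² + 4*(-8))/(3 - 8)) = -38510/(-3357 + 24*(-8 + 64 - 32)/(-5)) = -38510/(-3357 + 24*(-⅕)*24) = -38510/(-3357 - 576/5) = -38510/(-17361/5) = -38510*(-5/17361) = 192550/17361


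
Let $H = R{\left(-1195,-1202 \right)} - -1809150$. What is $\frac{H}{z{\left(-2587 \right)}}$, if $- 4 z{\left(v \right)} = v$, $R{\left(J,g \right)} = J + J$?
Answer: $\frac{7227040}{2587} \approx 2793.6$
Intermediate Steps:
$R{\left(J,g \right)} = 2 J$
$z{\left(v \right)} = - \frac{v}{4}$
$H = 1806760$ ($H = 2 \left(-1195\right) - -1809150 = -2390 + 1809150 = 1806760$)
$\frac{H}{z{\left(-2587 \right)}} = \frac{1806760}{\left(- \frac{1}{4}\right) \left(-2587\right)} = \frac{1806760}{\frac{2587}{4}} = 1806760 \cdot \frac{4}{2587} = \frac{7227040}{2587}$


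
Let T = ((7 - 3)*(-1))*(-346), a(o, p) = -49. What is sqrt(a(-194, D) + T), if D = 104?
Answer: sqrt(1335) ≈ 36.538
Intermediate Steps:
T = 1384 (T = (4*(-1))*(-346) = -4*(-346) = 1384)
sqrt(a(-194, D) + T) = sqrt(-49 + 1384) = sqrt(1335)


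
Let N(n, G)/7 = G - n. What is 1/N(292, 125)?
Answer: -1/1169 ≈ -0.00085543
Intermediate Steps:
N(n, G) = -7*n + 7*G (N(n, G) = 7*(G - n) = -7*n + 7*G)
1/N(292, 125) = 1/(-7*292 + 7*125) = 1/(-2044 + 875) = 1/(-1169) = -1/1169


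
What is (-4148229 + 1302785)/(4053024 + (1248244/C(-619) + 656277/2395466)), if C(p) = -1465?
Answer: -9985680782864360/14220521777538661 ≈ -0.70220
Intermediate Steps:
(-4148229 + 1302785)/(4053024 + (1248244/C(-619) + 656277/2395466)) = (-4148229 + 1302785)/(4053024 + (1248244/(-1465) + 656277/2395466)) = -2845444/(4053024 + (1248244*(-1/1465) + 656277*(1/2395466))) = -2845444/(4053024 + (-1248244/1465 + 656277/2395466)) = -2845444/(4053024 - 2989164615899/3509357690) = -2845444/14220521777538661/3509357690 = -2845444*3509357690/14220521777538661 = -9985680782864360/14220521777538661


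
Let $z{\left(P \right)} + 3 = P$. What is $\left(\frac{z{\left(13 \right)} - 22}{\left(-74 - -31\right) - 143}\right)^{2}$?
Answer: $\frac{4}{961} \approx 0.0041623$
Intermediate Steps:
$z{\left(P \right)} = -3 + P$
$\left(\frac{z{\left(13 \right)} - 22}{\left(-74 - -31\right) - 143}\right)^{2} = \left(\frac{\left(-3 + 13\right) - 22}{\left(-74 - -31\right) - 143}\right)^{2} = \left(\frac{10 + \left(-55 + 33\right)}{\left(-74 + 31\right) - 143}\right)^{2} = \left(\frac{10 - 22}{-43 - 143}\right)^{2} = \left(- \frac{12}{-186}\right)^{2} = \left(\left(-12\right) \left(- \frac{1}{186}\right)\right)^{2} = \left(\frac{2}{31}\right)^{2} = \frac{4}{961}$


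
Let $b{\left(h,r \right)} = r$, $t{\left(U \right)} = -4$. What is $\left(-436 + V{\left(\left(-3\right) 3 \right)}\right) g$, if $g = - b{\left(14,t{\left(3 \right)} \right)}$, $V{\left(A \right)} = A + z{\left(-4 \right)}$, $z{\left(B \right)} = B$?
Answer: $-1796$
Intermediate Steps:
$V{\left(A \right)} = -4 + A$ ($V{\left(A \right)} = A - 4 = -4 + A$)
$g = 4$ ($g = \left(-1\right) \left(-4\right) = 4$)
$\left(-436 + V{\left(\left(-3\right) 3 \right)}\right) g = \left(-436 - 13\right) 4 = \left(-449\right) 4 = -1796$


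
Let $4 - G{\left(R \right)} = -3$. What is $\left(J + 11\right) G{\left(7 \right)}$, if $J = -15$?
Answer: $-28$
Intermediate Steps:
$G{\left(R \right)} = 7$ ($G{\left(R \right)} = 4 - -3 = 4 + 3 = 7$)
$\left(J + 11\right) G{\left(7 \right)} = \left(-15 + 11\right) 7 = \left(-4\right) 7 = -28$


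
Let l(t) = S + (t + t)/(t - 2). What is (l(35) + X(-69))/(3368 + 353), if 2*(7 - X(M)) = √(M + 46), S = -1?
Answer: 268/122793 - I*√23/7442 ≈ 0.0021825 - 0.00064443*I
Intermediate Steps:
X(M) = 7 - √(46 + M)/2 (X(M) = 7 - √(M + 46)/2 = 7 - √(46 + M)/2)
l(t) = -1 + 2*t/(-2 + t) (l(t) = -1 + (t + t)/(t - 2) = -1 + (2*t)/(-2 + t) = -1 + 2*t/(-2 + t))
(l(35) + X(-69))/(3368 + 353) = ((2 + 35)/(-2 + 35) + (7 - √(46 - 69)/2))/(3368 + 353) = (37/33 + (7 - I*√23/2))/3721 = ((1/33)*37 + (7 - I*√23/2))*(1/3721) = (37/33 + (7 - I*√23/2))*(1/3721) = (268/33 - I*√23/2)*(1/3721) = 268/122793 - I*√23/7442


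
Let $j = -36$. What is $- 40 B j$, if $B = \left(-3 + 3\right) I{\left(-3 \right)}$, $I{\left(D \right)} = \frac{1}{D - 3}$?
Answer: $0$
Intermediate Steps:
$I{\left(D \right)} = \frac{1}{-3 + D}$
$B = 0$ ($B = \frac{-3 + 3}{-3 - 3} = \frac{0}{-6} = 0 \left(- \frac{1}{6}\right) = 0$)
$- 40 B j = \left(-40\right) 0 \left(-36\right) = 0 \left(-36\right) = 0$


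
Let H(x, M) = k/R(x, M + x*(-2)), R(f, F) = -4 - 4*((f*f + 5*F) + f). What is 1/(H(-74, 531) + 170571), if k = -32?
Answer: 4399/750341833 ≈ 5.8627e-6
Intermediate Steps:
R(f, F) = -4 - 20*F - 4*f - 4*f**2 (R(f, F) = -4 - 4*((f**2 + 5*F) + f) = -4 - 4*(f + f**2 + 5*F) = -4 + (-20*F - 4*f - 4*f**2) = -4 - 20*F - 4*f - 4*f**2)
H(x, M) = -32/(-4 - 20*M - 4*x**2 + 36*x) (H(x, M) = -32/(-4 - 20*(M + x*(-2)) - 4*x - 4*x**2) = -32/(-4 - 20*(M - 2*x) - 4*x - 4*x**2) = -32/(-4 + (-20*M + 40*x) - 4*x - 4*x**2) = -32/(-4 - 20*M - 4*x**2 + 36*x))
1/(H(-74, 531) + 170571) = 1/(8/(1 + (-74)**2 - 9*(-74) + 5*531) + 170571) = 1/(8/(1 + 5476 + 666 + 2655) + 170571) = 1/(8/8798 + 170571) = 1/(8*(1/8798) + 170571) = 1/(4/4399 + 170571) = 1/(750341833/4399) = 4399/750341833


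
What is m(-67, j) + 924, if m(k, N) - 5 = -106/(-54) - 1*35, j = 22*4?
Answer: 24191/27 ≈ 895.96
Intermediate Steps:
j = 88
m(k, N) = -757/27 (m(k, N) = 5 + (-106/(-54) - 1*35) = 5 + (-106*(-1/54) - 35) = 5 + (53/27 - 35) = 5 - 892/27 = -757/27)
m(-67, j) + 924 = -757/27 + 924 = 24191/27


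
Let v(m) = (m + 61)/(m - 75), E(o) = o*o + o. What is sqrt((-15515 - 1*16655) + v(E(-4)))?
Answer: I*sqrt(14187481)/21 ≈ 179.36*I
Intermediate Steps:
E(o) = o + o**2 (E(o) = o**2 + o = o + o**2)
v(m) = (61 + m)/(-75 + m)
sqrt((-15515 - 1*16655) + v(E(-4))) = sqrt((-15515 - 1*16655) + (61 - 4*(1 - 4))/(-75 - 4*(1 - 4))) = sqrt((-15515 - 16655) + (61 - 4*(-3))/(-75 - 4*(-3))) = sqrt(-32170 + (61 + 12)/(-75 + 12)) = sqrt(-32170 + 73/(-63)) = sqrt(-32170 - 1/63*73) = sqrt(-32170 - 73/63) = sqrt(-2026783/63) = I*sqrt(14187481)/21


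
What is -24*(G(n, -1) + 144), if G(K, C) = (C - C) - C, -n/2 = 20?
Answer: -3480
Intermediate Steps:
n = -40 (n = -2*20 = -40)
G(K, C) = -C (G(K, C) = 0 - C = -C)
-24*(G(n, -1) + 144) = -24*(-1*(-1) + 144) = -24*(1 + 144) = -24*145 = -3480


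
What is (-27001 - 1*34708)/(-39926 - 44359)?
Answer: 61709/84285 ≈ 0.73215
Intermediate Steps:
(-27001 - 1*34708)/(-39926 - 44359) = (-27001 - 34708)/(-84285) = -61709*(-1/84285) = 61709/84285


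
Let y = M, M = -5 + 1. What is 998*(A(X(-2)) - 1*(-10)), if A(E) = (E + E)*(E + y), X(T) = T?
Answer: 33932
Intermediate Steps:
M = -4
y = -4
A(E) = 2*E*(-4 + E) (A(E) = (E + E)*(E - 4) = (2*E)*(-4 + E) = 2*E*(-4 + E))
998*(A(X(-2)) - 1*(-10)) = 998*(2*(-2)*(-4 - 2) - 1*(-10)) = 998*(2*(-2)*(-6) + 10) = 998*(24 + 10) = 998*34 = 33932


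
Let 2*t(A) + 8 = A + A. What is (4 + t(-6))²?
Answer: 36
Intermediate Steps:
t(A) = -4 + A (t(A) = -4 + (A + A)/2 = -4 + (2*A)/2 = -4 + A)
(4 + t(-6))² = (4 + (-4 - 6))² = (4 - 10)² = (-6)² = 36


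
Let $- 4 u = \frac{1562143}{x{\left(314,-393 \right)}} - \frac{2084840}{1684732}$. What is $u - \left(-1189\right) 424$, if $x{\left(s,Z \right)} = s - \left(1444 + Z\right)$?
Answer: $\frac{56965229836433}{112877044} \approx 5.0467 \cdot 10^{5}$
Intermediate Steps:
$x{\left(s,Z \right)} = -1444 + s - Z$
$u = \frac{59848382449}{112877044}$ ($u = - \frac{\frac{1562143}{-1444 + 314 - -393} - \frac{2084840}{1684732}}{4} = - \frac{\frac{1562143}{-1444 + 314 + 393} - \frac{521210}{421183}}{4} = - \frac{\frac{1562143}{-737} - \frac{521210}{421183}}{4} = - \frac{1562143 \left(- \frac{1}{737}\right) - \frac{521210}{421183}}{4} = - \frac{- \frac{142013}{67} - \frac{521210}{421183}}{4} = \left(- \frac{1}{4}\right) \left(- \frac{59848382449}{28219261}\right) = \frac{59848382449}{112877044} \approx 530.21$)
$u - \left(-1189\right) 424 = \frac{59848382449}{112877044} - \left(-1189\right) 424 = \frac{59848382449}{112877044} - -504136 = \frac{59848382449}{112877044} + 504136 = \frac{56965229836433}{112877044}$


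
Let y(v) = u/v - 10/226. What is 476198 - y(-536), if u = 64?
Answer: 3605296297/7571 ≈ 4.7620e+5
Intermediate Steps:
y(v) = -5/113 + 64/v (y(v) = 64/v - 10/226 = 64/v - 10*1/226 = 64/v - 5/113 = -5/113 + 64/v)
476198 - y(-536) = 476198 - (-5/113 + 64/(-536)) = 476198 - (-5/113 + 64*(-1/536)) = 476198 - (-5/113 - 8/67) = 476198 - 1*(-1239/7571) = 476198 + 1239/7571 = 3605296297/7571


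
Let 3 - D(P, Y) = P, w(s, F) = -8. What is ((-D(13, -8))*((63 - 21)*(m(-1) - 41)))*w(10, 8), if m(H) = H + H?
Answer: 144480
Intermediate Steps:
D(P, Y) = 3 - P
m(H) = 2*H
((-D(13, -8))*((63 - 21)*(m(-1) - 41)))*w(10, 8) = ((-(3 - 1*13))*((63 - 21)*(2*(-1) - 41)))*(-8) = ((-(3 - 13))*(42*(-2 - 41)))*(-8) = ((-1*(-10))*(42*(-43)))*(-8) = (10*(-1806))*(-8) = -18060*(-8) = 144480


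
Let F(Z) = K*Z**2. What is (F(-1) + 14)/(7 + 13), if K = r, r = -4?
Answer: 1/2 ≈ 0.50000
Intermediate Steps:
K = -4
F(Z) = -4*Z**2
(F(-1) + 14)/(7 + 13) = (-4*(-1)**2 + 14)/(7 + 13) = (-4*1 + 14)/20 = (-4 + 14)/20 = (1/20)*10 = 1/2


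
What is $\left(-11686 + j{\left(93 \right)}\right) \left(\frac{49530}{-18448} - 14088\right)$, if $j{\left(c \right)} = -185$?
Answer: $\frac{1542903274467}{9224} \approx 1.6727 \cdot 10^{8}$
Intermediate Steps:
$\left(-11686 + j{\left(93 \right)}\right) \left(\frac{49530}{-18448} - 14088\right) = \left(-11686 - 185\right) \left(\frac{49530}{-18448} - 14088\right) = - 11871 \left(49530 \left(- \frac{1}{18448}\right) - 14088\right) = - 11871 \left(- \frac{24765}{9224} - 14088\right) = \left(-11871\right) \left(- \frac{129972477}{9224}\right) = \frac{1542903274467}{9224}$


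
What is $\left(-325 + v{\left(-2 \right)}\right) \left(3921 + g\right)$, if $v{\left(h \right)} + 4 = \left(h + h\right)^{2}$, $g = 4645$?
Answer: $-2681158$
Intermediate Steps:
$v{\left(h \right)} = -4 + 4 h^{2}$ ($v{\left(h \right)} = -4 + \left(h + h\right)^{2} = -4 + \left(2 h\right)^{2} = -4 + 4 h^{2}$)
$\left(-325 + v{\left(-2 \right)}\right) \left(3921 + g\right) = \left(-325 - \left(4 - 4 \left(-2\right)^{2}\right)\right) \left(3921 + 4645\right) = \left(-325 + \left(-4 + 4 \cdot 4\right)\right) 8566 = \left(-325 + \left(-4 + 16\right)\right) 8566 = \left(-325 + 12\right) 8566 = \left(-313\right) 8566 = -2681158$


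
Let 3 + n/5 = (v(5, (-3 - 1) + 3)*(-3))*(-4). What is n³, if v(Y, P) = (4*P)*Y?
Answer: -1793613375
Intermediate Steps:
v(Y, P) = 4*P*Y
n = -1215 (n = -15 + 5*(((4*((-3 - 1) + 3)*5)*(-3))*(-4)) = -15 + 5*(((4*(-4 + 3)*5)*(-3))*(-4)) = -15 + 5*(((4*(-1)*5)*(-3))*(-4)) = -15 + 5*(-20*(-3)*(-4)) = -15 + 5*(60*(-4)) = -15 + 5*(-240) = -15 - 1200 = -1215)
n³ = (-1215)³ = -1793613375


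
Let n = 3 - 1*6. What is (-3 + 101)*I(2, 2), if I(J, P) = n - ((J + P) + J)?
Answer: -882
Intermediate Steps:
n = -3 (n = 3 - 6 = -3)
I(J, P) = -3 - P - 2*J (I(J, P) = -3 - ((J + P) + J) = -3 - (P + 2*J) = -3 + (-P - 2*J) = -3 - P - 2*J)
(-3 + 101)*I(2, 2) = (-3 + 101)*(-3 - 1*2 - 2*2) = 98*(-3 - 2 - 4) = 98*(-9) = -882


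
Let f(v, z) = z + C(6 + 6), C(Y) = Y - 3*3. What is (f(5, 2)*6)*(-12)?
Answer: -360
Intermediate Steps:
C(Y) = -9 + Y (C(Y) = Y - 9 = -9 + Y)
f(v, z) = 3 + z (f(v, z) = z + (-9 + (6 + 6)) = z + (-9 + 12) = z + 3 = 3 + z)
(f(5, 2)*6)*(-12) = ((3 + 2)*6)*(-12) = (5*6)*(-12) = 30*(-12) = -360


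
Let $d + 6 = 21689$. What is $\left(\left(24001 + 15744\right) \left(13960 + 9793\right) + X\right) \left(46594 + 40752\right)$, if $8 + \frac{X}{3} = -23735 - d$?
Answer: $82448222149622$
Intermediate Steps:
$d = 21683$ ($d = -6 + 21689 = 21683$)
$X = -136278$ ($X = -24 + 3 \left(-23735 - 21683\right) = -24 + 3 \left(-45418\right) = -24 - 136254 = -136278$)
$\left(\left(24001 + 15744\right) \left(13960 + 9793\right) + X\right) \left(46594 + 40752\right) = \left(\left(24001 + 15744\right) \left(13960 + 9793\right) - 136278\right) \left(46594 + 40752\right) = \left(39745 \cdot 23753 - 136278\right) 87346 = \left(944062985 - 136278\right) 87346 = 943926707 \cdot 87346 = 82448222149622$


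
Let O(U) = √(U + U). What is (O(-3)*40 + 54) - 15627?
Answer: -15573 + 40*I*√6 ≈ -15573.0 + 97.98*I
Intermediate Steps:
O(U) = √2*√U (O(U) = √(2*U) = √2*√U)
(O(-3)*40 + 54) - 15627 = ((√2*√(-3))*40 + 54) - 15627 = ((√2*(I*√3))*40 + 54) - 15627 = ((I*√6)*40 + 54) - 15627 = (40*I*√6 + 54) - 15627 = (54 + 40*I*√6) - 15627 = -15573 + 40*I*√6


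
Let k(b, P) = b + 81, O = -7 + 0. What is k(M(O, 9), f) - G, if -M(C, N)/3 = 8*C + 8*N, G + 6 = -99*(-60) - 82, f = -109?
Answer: -5819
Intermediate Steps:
G = 5852 (G = -6 + (-99*(-60) - 82) = -6 + (5940 - 82) = -6 + 5858 = 5852)
O = -7
M(C, N) = -24*C - 24*N (M(C, N) = -3*(8*C + 8*N) = -24*C - 24*N)
k(b, P) = 81 + b
k(M(O, 9), f) - G = (81 + (-24*(-7) - 24*9)) - 1*5852 = (81 + (168 - 216)) - 5852 = (81 - 48) - 5852 = 33 - 5852 = -5819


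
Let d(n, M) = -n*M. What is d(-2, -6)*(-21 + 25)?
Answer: -48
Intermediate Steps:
d(n, M) = -M*n
d(-2, -6)*(-21 + 25) = (-1*(-6)*(-2))*(-21 + 25) = -12*4 = -48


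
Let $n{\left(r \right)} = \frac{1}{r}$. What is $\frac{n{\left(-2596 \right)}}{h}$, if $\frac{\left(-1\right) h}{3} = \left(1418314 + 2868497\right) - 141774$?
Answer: $\frac{1}{32281548156} \approx 3.0977 \cdot 10^{-11}$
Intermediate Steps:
$h = -12435111$ ($h = - 3 \left(\left(1418314 + 2868497\right) - 141774\right) = - 3 \left(4286811 - 141774\right) = \left(-3\right) 4145037 = -12435111$)
$\frac{n{\left(-2596 \right)}}{h} = \frac{1}{\left(-2596\right) \left(-12435111\right)} = \left(- \frac{1}{2596}\right) \left(- \frac{1}{12435111}\right) = \frac{1}{32281548156}$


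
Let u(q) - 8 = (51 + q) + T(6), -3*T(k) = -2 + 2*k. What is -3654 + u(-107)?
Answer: -11116/3 ≈ -3705.3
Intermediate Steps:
T(k) = 2/3 - 2*k/3 (T(k) = -(-2 + 2*k)/3 = 2/3 - 2*k/3)
u(q) = 167/3 + q (u(q) = 8 + ((51 + q) + (2/3 - 2/3*6)) = 8 + ((51 + q) + (2/3 - 4)) = 8 + ((51 + q) - 10/3) = 8 + (143/3 + q) = 167/3 + q)
-3654 + u(-107) = -3654 + (167/3 - 107) = -3654 - 154/3 = -11116/3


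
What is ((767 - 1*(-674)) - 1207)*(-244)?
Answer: -57096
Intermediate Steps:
((767 - 1*(-674)) - 1207)*(-244) = ((767 + 674) - 1207)*(-244) = (1441 - 1207)*(-244) = 234*(-244) = -57096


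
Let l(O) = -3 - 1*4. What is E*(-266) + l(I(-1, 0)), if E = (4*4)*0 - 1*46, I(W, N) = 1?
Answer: 12229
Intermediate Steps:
l(O) = -7 (l(O) = -3 - 4 = -7)
E = -46 (E = 16*0 - 46 = 0 - 46 = -46)
E*(-266) + l(I(-1, 0)) = -46*(-266) - 7 = 12236 - 7 = 12229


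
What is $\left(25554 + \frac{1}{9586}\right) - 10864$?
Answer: $\frac{140818341}{9586} \approx 14690.0$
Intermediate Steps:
$\left(25554 + \frac{1}{9586}\right) - 10864 = \frac{244960645}{9586} - 10864 = \frac{140818341}{9586}$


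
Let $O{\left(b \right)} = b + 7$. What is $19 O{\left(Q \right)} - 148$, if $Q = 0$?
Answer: $-15$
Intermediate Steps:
$O{\left(b \right)} = 7 + b$
$19 O{\left(Q \right)} - 148 = 19 \left(7 + 0\right) - 148 = 19 \cdot 7 - 148 = 133 - 148 = -15$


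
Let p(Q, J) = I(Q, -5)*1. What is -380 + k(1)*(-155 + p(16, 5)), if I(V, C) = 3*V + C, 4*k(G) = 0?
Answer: -380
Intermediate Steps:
k(G) = 0 (k(G) = (¼)*0 = 0)
I(V, C) = C + 3*V
p(Q, J) = -5 + 3*Q (p(Q, J) = (-5 + 3*Q)*1 = -5 + 3*Q)
-380 + k(1)*(-155 + p(16, 5)) = -380 + 0*(-155 + (-5 + 3*16)) = -380 + 0*(-155 + (-5 + 48)) = -380 + 0*(-155 + 43) = -380 + 0*(-112) = -380 + 0 = -380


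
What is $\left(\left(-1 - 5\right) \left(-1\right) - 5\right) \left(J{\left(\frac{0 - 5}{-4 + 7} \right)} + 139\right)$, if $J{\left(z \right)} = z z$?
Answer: $\frac{1276}{9} \approx 141.78$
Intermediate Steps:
$J{\left(z \right)} = z^{2}$
$\left(\left(-1 - 5\right) \left(-1\right) - 5\right) \left(J{\left(\frac{0 - 5}{-4 + 7} \right)} + 139\right) = \left(\left(-1 - 5\right) \left(-1\right) - 5\right) \left(\left(\frac{0 - 5}{-4 + 7}\right)^{2} + 139\right) = \left(\left(-1 - 5\right) \left(-1\right) - 5\right) \left(\left(- \frac{5}{3}\right)^{2} + 139\right) = \left(\left(-6\right) \left(-1\right) - 5\right) \left(\left(\left(-5\right) \frac{1}{3}\right)^{2} + 139\right) = \left(6 - 5\right) \left(\left(- \frac{5}{3}\right)^{2} + 139\right) = 1 \left(\frac{25}{9} + 139\right) = 1 \cdot \frac{1276}{9} = \frac{1276}{9}$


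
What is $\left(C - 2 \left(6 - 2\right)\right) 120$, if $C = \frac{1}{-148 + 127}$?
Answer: $- \frac{6760}{7} \approx -965.71$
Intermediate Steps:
$C = - \frac{1}{21}$ ($C = \frac{1}{-21} = - \frac{1}{21} \approx -0.047619$)
$\left(C - 2 \left(6 - 2\right)\right) 120 = \left(- \frac{1}{21} - 2 \left(6 - 2\right)\right) 120 = \left(- \frac{1}{21} - 8\right) 120 = \left(- \frac{169}{21}\right) 120 = - \frac{6760}{7}$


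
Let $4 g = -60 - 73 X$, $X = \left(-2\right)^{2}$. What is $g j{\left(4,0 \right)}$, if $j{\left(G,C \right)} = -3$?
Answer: $264$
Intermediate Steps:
$X = 4$
$g = -88$ ($g = \frac{-60 - 292}{4} = \frac{1}{4} \left(-352\right) = -88$)
$g j{\left(4,0 \right)} = \left(-88\right) \left(-3\right) = 264$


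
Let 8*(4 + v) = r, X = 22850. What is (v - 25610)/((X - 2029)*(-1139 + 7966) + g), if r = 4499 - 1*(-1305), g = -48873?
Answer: -7111/40598884 ≈ -0.00017515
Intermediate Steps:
r = 5804 (r = 4499 + 1305 = 5804)
v = 1443/2 (v = -4 + (⅛)*5804 = -4 + 1451/2 = 1443/2 ≈ 721.50)
(v - 25610)/((X - 2029)*(-1139 + 7966) + g) = (1443/2 - 25610)/((22850 - 2029)*(-1139 + 7966) - 48873) = -49777/(2*(20821*6827 - 48873)) = -49777/(2*(142144967 - 48873)) = -49777/2/142096094 = -49777/2*1/142096094 = -7111/40598884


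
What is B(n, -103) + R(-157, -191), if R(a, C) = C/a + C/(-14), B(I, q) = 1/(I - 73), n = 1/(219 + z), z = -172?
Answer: 3997283/269255 ≈ 14.846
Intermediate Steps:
n = 1/47 (n = 1/(219 - 172) = 1/47 ≈ 0.021277)
B(I, q) = 1/(-73 + I)
R(a, C) = -C/14 + C/a (R(a, C) = C/a + C*(-1/14) = C/a - C/14 = -C/14 + C/a)
B(n, -103) + R(-157, -191) = 1/(-73 + 1/47) + (-1/14*(-191) - 191/(-157)) = 1/(-3430/47) + (191/14 - 191*(-1/157)) = -47/3430 + (191/14 + 191/157) = -47/3430 + 32661/2198 = 3997283/269255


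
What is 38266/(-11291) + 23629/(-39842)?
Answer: -1791389011/449856022 ≈ -3.9821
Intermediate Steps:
38266/(-11291) + 23629/(-39842) = 38266*(-1/11291) + 23629*(-1/39842) = -38266/11291 - 23629/39842 = -1791389011/449856022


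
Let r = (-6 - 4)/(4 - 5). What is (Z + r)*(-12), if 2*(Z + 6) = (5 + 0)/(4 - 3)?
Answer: -78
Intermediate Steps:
r = 10 (r = -10/(-1) = -10*(-1) = 10)
Z = -7/2 (Z = -6 + ((5 + 0)/(4 - 3))/2 = -6 + (5/1)/2 = -6 + (5*1)/2 = -6 + (1/2)*5 = -6 + 5/2 = -7/2 ≈ -3.5000)
(Z + r)*(-12) = (-7/2 + 10)*(-12) = (13/2)*(-12) = -78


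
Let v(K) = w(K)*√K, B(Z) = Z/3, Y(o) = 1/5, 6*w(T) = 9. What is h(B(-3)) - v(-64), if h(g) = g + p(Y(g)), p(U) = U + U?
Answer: -⅗ - 12*I ≈ -0.6 - 12.0*I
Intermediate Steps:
w(T) = 3/2 (w(T) = (⅙)*9 = 3/2)
Y(o) = ⅕
B(Z) = Z/3 (B(Z) = Z*(⅓) = Z/3)
p(U) = 2*U
v(K) = 3*√K/2
h(g) = ⅖ + g (h(g) = g + 2*(⅕) = g + ⅖ = ⅖ + g)
h(B(-3)) - v(-64) = (⅖ + (⅓)*(-3)) - 3*√(-64)/2 = (⅖ - 1) - 3*8*I/2 = -⅗ - 12*I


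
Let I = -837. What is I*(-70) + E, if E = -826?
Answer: 57764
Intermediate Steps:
I*(-70) + E = -837*(-70) - 826 = 58590 - 826 = 57764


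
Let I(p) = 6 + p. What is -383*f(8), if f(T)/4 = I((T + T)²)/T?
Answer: -50173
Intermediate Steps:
f(T) = 4*(6 + 4*T²)/T (f(T) = 4*((6 + (T + T)²)/T) = 4*((6 + (2*T)²)/T) = 4*((6 + 4*T²)/T) = 4*(6 + 4*T²)/T)
-383*f(8) = -383*(16*8 + 24/8) = -383*(128 + 24*(⅛)) = -383*(128 + 3) = -383*131 = -50173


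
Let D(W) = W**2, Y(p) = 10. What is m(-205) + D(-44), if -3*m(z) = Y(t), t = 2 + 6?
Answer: 5798/3 ≈ 1932.7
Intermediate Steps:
t = 8
m(z) = -10/3 (m(z) = -1/3*10 = -10/3)
m(-205) + D(-44) = -10/3 + (-44)**2 = -10/3 + 1936 = 5798/3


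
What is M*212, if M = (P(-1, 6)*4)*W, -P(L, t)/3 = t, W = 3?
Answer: -45792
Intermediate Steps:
P(L, t) = -3*t
M = -216 (M = (-3*6*4)*3 = -18*4*3 = -72*3 = -216)
M*212 = -216*212 = -45792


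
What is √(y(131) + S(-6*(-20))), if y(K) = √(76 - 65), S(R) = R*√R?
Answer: √(√11 + 240*√30) ≈ 36.302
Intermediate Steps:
S(R) = R^(3/2)
y(K) = √11
√(y(131) + S(-6*(-20))) = √(√11 + (-6*(-20))^(3/2)) = √(√11 + 120^(3/2)) = √(√11 + 240*√30)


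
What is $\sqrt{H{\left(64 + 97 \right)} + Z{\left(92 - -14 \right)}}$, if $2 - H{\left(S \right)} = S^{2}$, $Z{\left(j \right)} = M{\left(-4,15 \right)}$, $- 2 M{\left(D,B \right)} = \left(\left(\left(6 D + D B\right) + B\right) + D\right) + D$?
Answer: $\frac{i \sqrt{103522}}{2} \approx 160.87 i$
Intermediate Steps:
$M{\left(D,B \right)} = - 4 D - \frac{B}{2} - \frac{B D}{2}$ ($M{\left(D,B \right)} = - \frac{\left(\left(\left(6 D + D B\right) + B\right) + D\right) + D}{2} = - \frac{\left(\left(\left(6 D + B D\right) + B\right) + D\right) + D}{2} = - \frac{\left(\left(B + 6 D + B D\right) + D\right) + D}{2} = - \frac{\left(B + 7 D + B D\right) + D}{2} = - \frac{B + 8 D + B D}{2} = - 4 D - \frac{B}{2} - \frac{B D}{2}$)
$Z{\left(j \right)} = \frac{77}{2}$ ($Z{\left(j \right)} = \left(-4\right) \left(-4\right) - \frac{15}{2} - \frac{15}{2} \left(-4\right) = 16 - \frac{15}{2} + 30 = \frac{77}{2}$)
$H{\left(S \right)} = 2 - S^{2}$
$\sqrt{H{\left(64 + 97 \right)} + Z{\left(92 - -14 \right)}} = \sqrt{\left(2 - \left(64 + 97\right)^{2}\right) + \frac{77}{2}} = \sqrt{\left(2 - 161^{2}\right) + \frac{77}{2}} = \sqrt{\left(2 - 25921\right) + \frac{77}{2}} = \sqrt{-25919 + \frac{77}{2}} = \sqrt{- \frac{51761}{2}} = \frac{i \sqrt{103522}}{2}$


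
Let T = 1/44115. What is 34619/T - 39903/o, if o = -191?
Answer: 291698522238/191 ≈ 1.5272e+9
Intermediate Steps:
T = 1/44115 ≈ 2.2668e-5
34619/T - 39903/o = 34619/(1/44115) - 39903/(-191) = 34619*44115 - 39903*(-1/191) = 1527217185 + 39903/191 = 291698522238/191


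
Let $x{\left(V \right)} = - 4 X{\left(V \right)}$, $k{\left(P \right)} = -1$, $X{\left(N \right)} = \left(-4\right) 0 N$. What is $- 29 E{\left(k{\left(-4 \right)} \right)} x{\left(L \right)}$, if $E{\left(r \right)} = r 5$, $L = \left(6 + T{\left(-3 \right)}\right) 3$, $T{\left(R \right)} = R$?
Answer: $0$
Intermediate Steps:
$X{\left(N \right)} = 0$ ($X{\left(N \right)} = 0 N = 0$)
$L = 9$ ($L = \left(6 - 3\right) 3 = 3 \cdot 3 = 9$)
$E{\left(r \right)} = 5 r$
$x{\left(V \right)} = 0$ ($x{\left(V \right)} = \left(-4\right) 0 = 0$)
$- 29 E{\left(k{\left(-4 \right)} \right)} x{\left(L \right)} = - 29 \cdot 5 \left(-1\right) 0 = \left(-29\right) \left(-5\right) 0 = 145 \cdot 0 = 0$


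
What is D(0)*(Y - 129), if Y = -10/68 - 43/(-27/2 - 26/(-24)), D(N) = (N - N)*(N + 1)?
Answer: 0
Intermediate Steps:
D(N) = 0 (D(N) = 0*(1 + N) = 0)
Y = 16799/5066 (Y = -10*1/68 - 43/(-27*1/2 - 26*(-1/24)) = -5/34 - 43/(-27/2 + 13/12) = -5/34 - 43/(-149/12) = -5/34 - 43*(-12/149) = -5/34 + 516/149 = 16799/5066 ≈ 3.3160)
D(0)*(Y - 129) = 0*(16799/5066 - 129) = 0*(-636715/5066) = 0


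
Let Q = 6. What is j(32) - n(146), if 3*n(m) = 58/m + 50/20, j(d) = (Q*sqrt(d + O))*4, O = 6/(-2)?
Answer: -141/146 + 24*sqrt(29) ≈ 128.28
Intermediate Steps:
O = -3 (O = 6*(-1/2) = -3)
j(d) = 24*sqrt(-3 + d) (j(d) = (6*sqrt(d - 3))*4 = (6*sqrt(-3 + d))*4 = 24*sqrt(-3 + d))
n(m) = 5/6 + 58/(3*m) (n(m) = (58/m + 50/20)/3 = (58/m + 50*(1/20))/3 = (58/m + 5/2)/3 = (5/2 + 58/m)/3 = 5/6 + 58/(3*m))
j(32) - n(146) = 24*sqrt(-3 + 32) - (116 + 5*146)/(6*146) = 24*sqrt(29) - (116 + 730)/(6*146) = 24*sqrt(29) - 846/(6*146) = 24*sqrt(29) - 1*141/146 = 24*sqrt(29) - 141/146 = -141/146 + 24*sqrt(29)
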